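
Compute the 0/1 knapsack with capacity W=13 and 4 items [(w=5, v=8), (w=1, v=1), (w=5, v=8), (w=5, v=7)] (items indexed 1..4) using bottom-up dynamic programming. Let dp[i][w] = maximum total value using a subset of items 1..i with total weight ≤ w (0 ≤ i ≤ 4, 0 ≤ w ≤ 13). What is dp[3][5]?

8

i\w   0   1   2   3   4   5   6   7   8   9  10  11  12  13
  0   0   0   0   0   0   0   0   0   0   0   0   0   0   0
  1   0   0   0   0   0   8   8   8   8   8   8   8   8   8
  2   0   1   1   1   1   8   9   9   9   9   9   9   9   9
  3   0   1   1   1   1   8   9   9   9   9  16  17  17  17
  4   0   1   1   1   1   8   9   9   9   9  16  17  17  17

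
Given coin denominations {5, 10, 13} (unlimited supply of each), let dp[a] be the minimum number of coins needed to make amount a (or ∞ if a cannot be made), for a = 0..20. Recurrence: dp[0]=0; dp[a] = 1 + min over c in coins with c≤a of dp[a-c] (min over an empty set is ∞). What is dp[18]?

2

 a  0  1  2  3  4  5  6  7  8  9 10 11 12 13 14 15 16 17 18 19 20
dp  0  -  -  -  -  1  -  -  -  -  1  -  -  1  -  2  -  -  2  -  2
(- denotes ∞ / unreachable)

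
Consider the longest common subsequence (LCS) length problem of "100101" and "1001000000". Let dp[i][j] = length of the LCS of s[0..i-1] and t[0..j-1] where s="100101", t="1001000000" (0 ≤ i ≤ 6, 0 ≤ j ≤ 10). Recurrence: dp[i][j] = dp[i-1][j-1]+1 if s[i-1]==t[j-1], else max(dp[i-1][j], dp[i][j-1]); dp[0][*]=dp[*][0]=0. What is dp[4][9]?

   ''  1  0  0  1  0  0  0  0  0  0
''  0  0  0  0  0  0  0  0  0  0  0
 1  0  1  1  1  1  1  1  1  1  1  1
 0  0  1  2  2  2  2  2  2  2  2  2
 0  0  1  2  3  3  3  3  3  3  3  3
 1  0  1  2  3  4  4  4  4  4  4  4
 0  0  1  2  3  4  5  5  5  5  5  5
 1  0  1  2  3  4  5  5  5  5  5  5

4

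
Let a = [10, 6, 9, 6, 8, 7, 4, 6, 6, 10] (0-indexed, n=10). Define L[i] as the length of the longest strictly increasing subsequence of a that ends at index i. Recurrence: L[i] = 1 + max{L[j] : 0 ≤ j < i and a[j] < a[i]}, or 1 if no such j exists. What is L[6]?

   i    0    1    2    3    4    5    6    7    8    9
a[i]   10    6    9    6    8    7    4    6    6   10
L[i]    1    1    2    1    2    2    1    2    2    3

1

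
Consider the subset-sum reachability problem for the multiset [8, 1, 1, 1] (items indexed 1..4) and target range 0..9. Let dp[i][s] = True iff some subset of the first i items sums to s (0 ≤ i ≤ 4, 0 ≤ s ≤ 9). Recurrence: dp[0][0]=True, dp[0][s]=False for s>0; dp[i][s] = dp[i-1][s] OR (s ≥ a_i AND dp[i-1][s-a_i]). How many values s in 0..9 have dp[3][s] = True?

i\s   0   1   2   3   4   5   6   7   8   9
  0   T   F   F   F   F   F   F   F   F   F
  1   T   F   F   F   F   F   F   F   T   F
  2   T   T   F   F   F   F   F   F   T   T
  3   T   T   T   F   F   F   F   F   T   T
  4   T   T   T   T   F   F   F   F   T   T

5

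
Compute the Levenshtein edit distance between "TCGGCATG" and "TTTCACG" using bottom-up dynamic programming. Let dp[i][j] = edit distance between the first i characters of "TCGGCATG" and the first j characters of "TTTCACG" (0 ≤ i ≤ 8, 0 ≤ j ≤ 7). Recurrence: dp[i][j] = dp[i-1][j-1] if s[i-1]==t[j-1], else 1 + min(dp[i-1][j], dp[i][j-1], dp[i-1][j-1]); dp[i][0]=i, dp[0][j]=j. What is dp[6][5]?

   ''  T  T  T  C  A  C  G
''  0  1  2  3  4  5  6  7
 T  1  0  1  2  3  4  5  6
 C  2  1  1  2  2  3  4  5
 G  3  2  2  2  3  3  4  4
 G  4  3  3  3  3  4  4  4
 C  5  4  4  4  3  4  4  5
 A  6  5  5  5  4  3  4  5
 T  7  6  5  5  5  4  4  5
 G  8  7  6  6  6  5  5  4

3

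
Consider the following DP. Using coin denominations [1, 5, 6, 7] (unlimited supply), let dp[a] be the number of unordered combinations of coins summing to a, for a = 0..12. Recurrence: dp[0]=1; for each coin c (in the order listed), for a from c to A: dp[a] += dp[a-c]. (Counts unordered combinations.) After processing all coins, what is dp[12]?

8

after  coin     0     1     2     3     4     5     6     7     8     9    10    11    12
          1     1     1     1     1     1     1     1     1     1     1     1     1     1
          5     1     1     1     1     1     2     2     2     2     2     3     3     3
          6     1     1     1     1     1     2     3     3     3     3     4     5     6
          7     1     1     1     1     1     2     3     4     4     4     5     6     8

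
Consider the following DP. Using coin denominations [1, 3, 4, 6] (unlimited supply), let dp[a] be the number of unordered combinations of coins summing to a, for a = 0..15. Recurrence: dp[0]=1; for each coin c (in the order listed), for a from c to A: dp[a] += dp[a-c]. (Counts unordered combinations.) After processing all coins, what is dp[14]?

20

after  coin     0     1     2     3     4     5     6     7     8     9    10    11    12    13    14    15
          1     1     1     1     1     1     1     1     1     1     1     1     1     1     1     1     1
          3     1     1     1     2     2     2     3     3     3     4     4     4     5     5     5     6
          4     1     1     1     2     3     3     4     5     6     7     8     9    11    12    13    15
          6     1     1     1     2     3     3     5     6     7     9    11    12    16    18    20    24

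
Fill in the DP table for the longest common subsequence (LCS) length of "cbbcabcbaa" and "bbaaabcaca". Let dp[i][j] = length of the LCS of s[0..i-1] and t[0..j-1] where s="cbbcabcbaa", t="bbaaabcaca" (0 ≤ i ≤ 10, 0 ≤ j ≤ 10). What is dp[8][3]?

3

   ''  b  b  a  a  a  b  c  a  c  a
''  0  0  0  0  0  0  0  0  0  0  0
 c  0  0  0  0  0  0  0  1  1  1  1
 b  0  1  1  1  1  1  1  1  1  1  1
 b  0  1  2  2  2  2  2  2  2  2  2
 c  0  1  2  2  2  2  2  3  3  3  3
 a  0  1  2  3  3  3  3  3  4  4  4
 b  0  1  2  3  3  3  4  4  4  4  4
 c  0  1  2  3  3  3  4  5  5  5  5
 b  0  1  2  3  3  3  4  5  5  5  5
 a  0  1  2  3  4  4  4  5  6  6  6
 a  0  1  2  3  4  5  5  5  6  6  7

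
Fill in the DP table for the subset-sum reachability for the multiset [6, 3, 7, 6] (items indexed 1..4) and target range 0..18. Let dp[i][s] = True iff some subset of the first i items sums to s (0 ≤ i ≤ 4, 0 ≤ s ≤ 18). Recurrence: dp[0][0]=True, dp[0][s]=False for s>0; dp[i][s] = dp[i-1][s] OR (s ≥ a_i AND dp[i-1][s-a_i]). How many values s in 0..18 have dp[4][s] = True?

10

i\s   0   1   2   3   4   5   6   7   8   9  10  11  12  13  14  15  16  17  18
  0   T   F   F   F   F   F   F   F   F   F   F   F   F   F   F   F   F   F   F
  1   T   F   F   F   F   F   T   F   F   F   F   F   F   F   F   F   F   F   F
  2   T   F   F   T   F   F   T   F   F   T   F   F   F   F   F   F   F   F   F
  3   T   F   F   T   F   F   T   T   F   T   T   F   F   T   F   F   T   F   F
  4   T   F   F   T   F   F   T   T   F   T   T   F   T   T   F   T   T   F   F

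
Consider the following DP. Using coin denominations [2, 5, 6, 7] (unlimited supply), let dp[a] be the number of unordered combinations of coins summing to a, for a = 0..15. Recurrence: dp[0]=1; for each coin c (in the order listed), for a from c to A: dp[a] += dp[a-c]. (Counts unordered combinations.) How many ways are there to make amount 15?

5

after  coin     0     1     2     3     4     5     6     7     8     9    10    11    12    13    14    15
          2     1     0     1     0     1     0     1     0     1     0     1     0     1     0     1     0
          5     1     0     1     0     1     1     1     1     1     1     2     1     2     1     2     2
          6     1     0     1     0     1     1     2     1     2     1     3     2     4     2     4     3
          7     1     0     1     0     1     1     2     2     2     2     3     3     5     4     6     5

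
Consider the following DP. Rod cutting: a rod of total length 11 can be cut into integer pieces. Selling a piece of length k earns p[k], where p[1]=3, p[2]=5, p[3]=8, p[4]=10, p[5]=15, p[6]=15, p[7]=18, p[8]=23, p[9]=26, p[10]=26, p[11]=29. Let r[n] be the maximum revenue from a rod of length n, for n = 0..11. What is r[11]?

   n    0    1    2    3    4    5    6    7    8    9   10   11
r[n]    0    3    6    9   12   15   18   21   24   27   30   33

33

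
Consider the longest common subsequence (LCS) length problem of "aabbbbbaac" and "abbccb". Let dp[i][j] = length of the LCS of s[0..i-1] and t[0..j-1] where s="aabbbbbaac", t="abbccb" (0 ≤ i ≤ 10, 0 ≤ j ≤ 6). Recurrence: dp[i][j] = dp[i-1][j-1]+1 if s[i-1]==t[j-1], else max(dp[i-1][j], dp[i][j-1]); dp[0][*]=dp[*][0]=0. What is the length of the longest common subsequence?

4

   ''  a  b  b  c  c  b
''  0  0  0  0  0  0  0
 a  0  1  1  1  1  1  1
 a  0  1  1  1  1  1  1
 b  0  1  2  2  2  2  2
 b  0  1  2  3  3  3  3
 b  0  1  2  3  3  3  4
 b  0  1  2  3  3  3  4
 b  0  1  2  3  3  3  4
 a  0  1  2  3  3  3  4
 a  0  1  2  3  3  3  4
 c  0  1  2  3  4  4  4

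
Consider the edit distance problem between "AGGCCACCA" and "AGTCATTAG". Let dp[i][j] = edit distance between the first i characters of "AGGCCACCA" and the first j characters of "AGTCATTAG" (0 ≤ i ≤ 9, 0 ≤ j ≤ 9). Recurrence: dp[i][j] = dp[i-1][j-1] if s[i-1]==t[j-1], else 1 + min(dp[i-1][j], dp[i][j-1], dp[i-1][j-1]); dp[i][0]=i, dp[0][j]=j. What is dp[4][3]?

   ''  A  G  T  C  A  T  T  A  G
''  0  1  2  3  4  5  6  7  8  9
 A  1  0  1  2  3  4  5  6  7  8
 G  2  1  0  1  2  3  4  5  6  7
 G  3  2  1  1  2  3  4  5  6  6
 C  4  3  2  2  1  2  3  4  5  6
 C  5  4  3  3  2  2  3  4  5  6
 A  6  5  4  4  3  2  3  4  4  5
 C  7  6  5  5  4  3  3  4  5  5
 C  8  7  6  6  5  4  4  4  5  6
 A  9  8  7  7  6  5  5  5  4  5

2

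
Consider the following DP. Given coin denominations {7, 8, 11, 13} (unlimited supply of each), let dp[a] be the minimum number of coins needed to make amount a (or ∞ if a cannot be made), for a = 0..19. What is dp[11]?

1

 a  0  1  2  3  4  5  6  7  8  9 10 11 12 13 14 15 16 17 18 19
dp  0  -  -  -  -  -  -  1  1  -  -  1  -  1  2  2  2  -  2  2
(- denotes ∞ / unreachable)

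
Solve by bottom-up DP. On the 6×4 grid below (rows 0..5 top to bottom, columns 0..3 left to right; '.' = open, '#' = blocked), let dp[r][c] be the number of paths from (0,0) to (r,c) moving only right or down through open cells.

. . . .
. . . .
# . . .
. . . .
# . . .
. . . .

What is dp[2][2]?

5

r\c   0   1   2   3
  0   1   1   1   1
  1   1   2   3   4
  2   0   2   5   9
  3   0   2   7  16
  4   0   2   9  25
  5   0   2  11  36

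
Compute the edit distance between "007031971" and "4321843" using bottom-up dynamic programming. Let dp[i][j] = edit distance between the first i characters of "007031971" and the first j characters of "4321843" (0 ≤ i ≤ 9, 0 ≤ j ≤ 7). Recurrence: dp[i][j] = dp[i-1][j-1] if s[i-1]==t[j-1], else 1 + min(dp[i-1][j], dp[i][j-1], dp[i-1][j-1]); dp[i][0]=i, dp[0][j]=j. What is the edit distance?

8

   ''  4  3  2  1  8  4  3
''  0  1  2  3  4  5  6  7
 0  1  1  2  3  4  5  6  7
 0  2  2  2  3  4  5  6  7
 7  3  3  3  3  4  5  6  7
 0  4  4  4  4  4  5  6  7
 3  5  5  4  5  5  5  6  6
 1  6  6  5  5  5  6  6  7
 9  7  7  6  6  6  6  7  7
 7  8  8  7  7  7  7  7  8
 1  9  9  8  8  7  8  8  8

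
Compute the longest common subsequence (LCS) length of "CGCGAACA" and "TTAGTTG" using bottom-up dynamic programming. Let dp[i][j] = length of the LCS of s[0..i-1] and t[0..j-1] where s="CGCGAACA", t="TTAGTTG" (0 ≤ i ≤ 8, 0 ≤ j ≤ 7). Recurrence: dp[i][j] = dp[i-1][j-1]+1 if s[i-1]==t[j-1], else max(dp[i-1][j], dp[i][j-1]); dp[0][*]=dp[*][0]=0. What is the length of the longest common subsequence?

   ''  T  T  A  G  T  T  G
''  0  0  0  0  0  0  0  0
 C  0  0  0  0  0  0  0  0
 G  0  0  0  0  1  1  1  1
 C  0  0  0  0  1  1  1  1
 G  0  0  0  0  1  1  1  2
 A  0  0  0  1  1  1  1  2
 A  0  0  0  1  1  1  1  2
 C  0  0  0  1  1  1  1  2
 A  0  0  0  1  1  1  1  2

2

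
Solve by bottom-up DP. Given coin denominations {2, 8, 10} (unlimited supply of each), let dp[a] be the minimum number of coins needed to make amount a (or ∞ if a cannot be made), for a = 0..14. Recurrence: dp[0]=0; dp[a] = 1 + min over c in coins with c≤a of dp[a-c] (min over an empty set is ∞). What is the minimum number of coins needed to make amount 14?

 a  0  1  2  3  4  5  6  7  8  9 10 11 12 13 14
dp  0  -  1  -  2  -  3  -  1  -  1  -  2  -  3
(- denotes ∞ / unreachable)

3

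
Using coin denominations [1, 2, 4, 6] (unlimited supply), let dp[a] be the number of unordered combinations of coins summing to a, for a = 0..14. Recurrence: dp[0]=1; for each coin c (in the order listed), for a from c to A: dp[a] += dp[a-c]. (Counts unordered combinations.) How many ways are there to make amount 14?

31

after  coin     0     1     2     3     4     5     6     7     8     9    10    11    12    13    14
          1     1     1     1     1     1     1     1     1     1     1     1     1     1     1     1
          2     1     1     2     2     3     3     4     4     5     5     6     6     7     7     8
          4     1     1     2     2     4     4     6     6     9     9    12    12    16    16    20
          6     1     1     2     2     4     4     7     7    11    11    16    16    23    23    31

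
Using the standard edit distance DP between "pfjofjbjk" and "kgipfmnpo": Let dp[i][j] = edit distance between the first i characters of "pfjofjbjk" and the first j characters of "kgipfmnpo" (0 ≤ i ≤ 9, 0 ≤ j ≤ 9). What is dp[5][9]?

7

   ''  k  g  i  p  f  m  n  p  o
''  0  1  2  3  4  5  6  7  8  9
 p  1  1  2  3  3  4  5  6  7  8
 f  2  2  2  3  4  3  4  5  6  7
 j  3  3  3  3  4  4  4  5  6  7
 o  4  4  4  4  4  5  5  5  6  6
 f  5  5  5  5  5  4  5  6  6  7
 j  6  6  6  6  6  5  5  6  7  7
 b  7  7  7  7  7  6  6  6  7  8
 j  8  8  8  8  8  7  7  7  7  8
 k  9  8  9  9  9  8  8  8  8  8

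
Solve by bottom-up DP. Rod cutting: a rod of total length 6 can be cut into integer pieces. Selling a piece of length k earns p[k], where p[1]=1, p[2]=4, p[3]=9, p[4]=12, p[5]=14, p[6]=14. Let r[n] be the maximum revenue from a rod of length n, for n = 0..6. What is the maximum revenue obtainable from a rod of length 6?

   n    0    1    2    3    4    5    6
r[n]    0    1    4    9   12   14   18

18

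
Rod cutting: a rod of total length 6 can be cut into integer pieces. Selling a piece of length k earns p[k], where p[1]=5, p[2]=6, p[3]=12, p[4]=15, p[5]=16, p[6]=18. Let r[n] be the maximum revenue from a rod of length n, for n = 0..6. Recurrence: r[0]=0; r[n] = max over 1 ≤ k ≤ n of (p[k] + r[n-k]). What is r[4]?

   n    0    1    2    3    4    5    6
r[n]    0    5   10   15   20   25   30

20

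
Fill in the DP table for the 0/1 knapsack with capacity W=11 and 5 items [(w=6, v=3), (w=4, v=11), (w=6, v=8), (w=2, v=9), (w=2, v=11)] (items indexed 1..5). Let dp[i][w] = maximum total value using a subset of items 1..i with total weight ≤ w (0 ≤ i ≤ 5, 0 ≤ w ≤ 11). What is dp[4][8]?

20

i\w   0   1   2   3   4   5   6   7   8   9  10  11
  0   0   0   0   0   0   0   0   0   0   0   0   0
  1   0   0   0   0   0   0   3   3   3   3   3   3
  2   0   0   0   0  11  11  11  11  11  11  14  14
  3   0   0   0   0  11  11  11  11  11  11  19  19
  4   0   0   9   9  11  11  20  20  20  20  20  20
  5   0   0  11  11  20  20  22  22  31  31  31  31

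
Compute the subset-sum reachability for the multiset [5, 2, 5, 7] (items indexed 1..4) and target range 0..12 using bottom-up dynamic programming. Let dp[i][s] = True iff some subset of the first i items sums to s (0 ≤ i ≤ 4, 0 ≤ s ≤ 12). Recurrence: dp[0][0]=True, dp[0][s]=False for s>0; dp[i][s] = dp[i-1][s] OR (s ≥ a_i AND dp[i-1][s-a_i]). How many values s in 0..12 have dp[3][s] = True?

6

i\s   0   1   2   3   4   5   6   7   8   9  10  11  12
  0   T   F   F   F   F   F   F   F   F   F   F   F   F
  1   T   F   F   F   F   T   F   F   F   F   F   F   F
  2   T   F   T   F   F   T   F   T   F   F   F   F   F
  3   T   F   T   F   F   T   F   T   F   F   T   F   T
  4   T   F   T   F   F   T   F   T   F   T   T   F   T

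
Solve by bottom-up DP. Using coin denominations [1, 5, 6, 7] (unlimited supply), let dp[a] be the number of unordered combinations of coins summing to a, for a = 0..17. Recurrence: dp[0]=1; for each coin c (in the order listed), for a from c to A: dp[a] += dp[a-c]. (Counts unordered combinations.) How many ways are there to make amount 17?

14

after  coin     0     1     2     3     4     5     6     7     8     9    10    11    12    13    14    15    16    17
          1     1     1     1     1     1     1     1     1     1     1     1     1     1     1     1     1     1     1
          5     1     1     1     1     1     2     2     2     2     2     3     3     3     3     3     4     4     4
          6     1     1     1     1     1     2     3     3     3     3     4     5     6     6     6     7     8     9
          7     1     1     1     1     1     2     3     4     4     4     5     6     8     9    10    11    12    14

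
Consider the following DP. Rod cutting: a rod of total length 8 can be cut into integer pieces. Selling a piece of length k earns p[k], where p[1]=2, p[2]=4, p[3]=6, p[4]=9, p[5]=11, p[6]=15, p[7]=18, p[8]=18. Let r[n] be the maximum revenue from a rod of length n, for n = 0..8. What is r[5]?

11

   n    0    1    2    3    4    5    6    7    8
r[n]    0    2    4    6    9   11   15   18   20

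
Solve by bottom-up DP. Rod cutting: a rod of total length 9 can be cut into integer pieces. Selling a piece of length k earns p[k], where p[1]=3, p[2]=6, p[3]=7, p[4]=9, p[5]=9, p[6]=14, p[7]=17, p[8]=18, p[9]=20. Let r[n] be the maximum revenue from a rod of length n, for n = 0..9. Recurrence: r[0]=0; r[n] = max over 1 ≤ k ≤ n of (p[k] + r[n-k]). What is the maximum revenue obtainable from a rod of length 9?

   n    0    1    2    3    4    5    6    7    8    9
r[n]    0    3    6    9   12   15   18   21   24   27

27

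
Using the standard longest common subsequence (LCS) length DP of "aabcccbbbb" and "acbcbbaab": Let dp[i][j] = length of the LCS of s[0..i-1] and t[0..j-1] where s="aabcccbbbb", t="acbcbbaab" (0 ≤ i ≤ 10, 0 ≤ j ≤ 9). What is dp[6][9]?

   ''  a  c  b  c  b  b  a  a  b
''  0  0  0  0  0  0  0  0  0  0
 a  0  1  1  1  1  1  1  1  1  1
 a  0  1  1  1  1  1  1  2  2  2
 b  0  1  1  2  2  2  2  2  2  3
 c  0  1  2  2  3  3  3  3  3  3
 c  0  1  2  2  3  3  3  3  3  3
 c  0  1  2  2  3  3  3  3  3  3
 b  0  1  2  3  3  4  4  4  4  4
 b  0  1  2  3  3  4  5  5  5  5
 b  0  1  2  3  3  4  5  5  5  6
 b  0  1  2  3  3  4  5  5  5  6

3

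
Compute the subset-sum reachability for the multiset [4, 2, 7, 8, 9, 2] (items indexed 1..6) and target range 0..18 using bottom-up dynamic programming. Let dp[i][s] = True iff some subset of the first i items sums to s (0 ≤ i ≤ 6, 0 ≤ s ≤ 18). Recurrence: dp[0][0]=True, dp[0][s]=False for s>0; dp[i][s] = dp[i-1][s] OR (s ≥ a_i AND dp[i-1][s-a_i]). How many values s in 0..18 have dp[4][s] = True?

i\s   0   1   2   3   4   5   6   7   8   9  10  11  12  13  14  15  16  17  18
  0   T   F   F   F   F   F   F   F   F   F   F   F   F   F   F   F   F   F   F
  1   T   F   F   F   T   F   F   F   F   F   F   F   F   F   F   F   F   F   F
  2   T   F   T   F   T   F   T   F   F   F   F   F   F   F   F   F   F   F   F
  3   T   F   T   F   T   F   T   T   F   T   F   T   F   T   F   F   F   F   F
  4   T   F   T   F   T   F   T   T   T   T   T   T   T   T   T   T   F   T   F
  5   T   F   T   F   T   F   T   T   T   T   T   T   T   T   T   T   T   T   T
  6   T   F   T   F   T   F   T   T   T   T   T   T   T   T   T   T   T   T   T

14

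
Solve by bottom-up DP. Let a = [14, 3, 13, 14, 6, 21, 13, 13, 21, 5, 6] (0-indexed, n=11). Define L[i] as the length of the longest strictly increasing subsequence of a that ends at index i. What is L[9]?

   i    0    1    2    3    4    5    6    7    8    9   10
a[i]   14    3   13   14    6   21   13   13   21    5    6
L[i]    1    1    2    3    2    4    3    3    4    2    3

2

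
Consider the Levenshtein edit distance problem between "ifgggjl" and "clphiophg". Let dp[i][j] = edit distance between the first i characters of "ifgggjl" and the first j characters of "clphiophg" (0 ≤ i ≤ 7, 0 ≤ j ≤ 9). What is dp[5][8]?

   ''  c  l  p  h  i  o  p  h  g
''  0  1  2  3  4  5  6  7  8  9
 i  1  1  2  3  4  4  5  6  7  8
 f  2  2  2  3  4  5  5  6  7  8
 g  3  3  3  3  4  5  6  6  7  7
 g  4  4  4  4  4  5  6  7  7  7
 g  5  5  5  5  5  5  6  7  8  7
 j  6  6  6  6  6  6  6  7  8  8
 l  7  7  6  7  7  7  7  7  8  9

8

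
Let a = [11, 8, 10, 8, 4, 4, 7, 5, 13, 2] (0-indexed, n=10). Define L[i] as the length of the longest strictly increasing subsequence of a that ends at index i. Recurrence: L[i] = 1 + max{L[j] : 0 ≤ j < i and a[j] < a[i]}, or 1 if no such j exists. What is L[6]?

   i    0    1    2    3    4    5    6    7    8    9
a[i]   11    8   10    8    4    4    7    5   13    2
L[i]    1    1    2    1    1    1    2    2    3    1

2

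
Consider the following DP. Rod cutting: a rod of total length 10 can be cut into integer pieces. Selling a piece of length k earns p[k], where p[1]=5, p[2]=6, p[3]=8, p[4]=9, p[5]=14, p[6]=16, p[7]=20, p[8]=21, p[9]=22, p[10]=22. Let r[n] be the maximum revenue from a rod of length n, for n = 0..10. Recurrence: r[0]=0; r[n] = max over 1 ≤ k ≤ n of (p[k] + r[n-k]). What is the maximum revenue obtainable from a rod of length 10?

   n    0    1    2    3    4    5    6    7    8    9   10
r[n]    0    5   10   15   20   25   30   35   40   45   50

50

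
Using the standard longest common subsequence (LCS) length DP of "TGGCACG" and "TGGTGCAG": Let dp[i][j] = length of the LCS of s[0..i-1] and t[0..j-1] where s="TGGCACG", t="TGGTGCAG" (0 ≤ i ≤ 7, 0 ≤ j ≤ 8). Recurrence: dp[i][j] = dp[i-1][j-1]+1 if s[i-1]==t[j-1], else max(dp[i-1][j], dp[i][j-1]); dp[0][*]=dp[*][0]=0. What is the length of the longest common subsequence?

   ''  T  G  G  T  G  C  A  G
''  0  0  0  0  0  0  0  0  0
 T  0  1  1  1  1  1  1  1  1
 G  0  1  2  2  2  2  2  2  2
 G  0  1  2  3  3  3  3  3  3
 C  0  1  2  3  3  3  4  4  4
 A  0  1  2  3  3  3  4  5  5
 C  0  1  2  3  3  3  4  5  5
 G  0  1  2  3  3  4  4  5  6

6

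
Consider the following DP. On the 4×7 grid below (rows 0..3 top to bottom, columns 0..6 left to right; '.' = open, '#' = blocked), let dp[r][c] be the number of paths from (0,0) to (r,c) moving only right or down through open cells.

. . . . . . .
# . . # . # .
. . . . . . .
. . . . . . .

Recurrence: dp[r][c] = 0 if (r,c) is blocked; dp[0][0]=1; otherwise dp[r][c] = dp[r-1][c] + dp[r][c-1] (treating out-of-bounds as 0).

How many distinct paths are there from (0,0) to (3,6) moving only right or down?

r\c   0   1   2   3   4   5   6
  0   1   1   1   1   1   1   1
  1   0   1   2   0   1   0   1
  2   0   1   3   3   4   4   5
  3   0   1   4   7  11  15  20

20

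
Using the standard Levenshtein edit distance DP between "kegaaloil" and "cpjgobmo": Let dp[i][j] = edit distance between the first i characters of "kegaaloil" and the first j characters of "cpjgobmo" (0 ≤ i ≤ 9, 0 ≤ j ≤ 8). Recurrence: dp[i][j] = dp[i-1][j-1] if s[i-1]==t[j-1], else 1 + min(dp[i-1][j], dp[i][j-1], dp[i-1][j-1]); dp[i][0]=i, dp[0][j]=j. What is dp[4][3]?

   ''  c  p  j  g  o  b  m  o
''  0  1  2  3  4  5  6  7  8
 k  1  1  2  3  4  5  6  7  8
 e  2  2  2  3  4  5  6  7  8
 g  3  3  3  3  3  4  5  6  7
 a  4  4  4  4  4  4  5  6  7
 a  5  5  5  5  5  5  5  6  7
 l  6  6  6  6  6  6  6  6  7
 o  7  7  7  7  7  6  7  7  6
 i  8  8  8  8  8  7  7  8  7
 l  9  9  9  9  9  8  8  8  8

4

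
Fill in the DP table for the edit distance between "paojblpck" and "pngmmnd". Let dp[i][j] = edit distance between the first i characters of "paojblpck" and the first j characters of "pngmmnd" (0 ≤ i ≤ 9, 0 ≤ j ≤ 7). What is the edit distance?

8

   ''  p  n  g  m  m  n  d
''  0  1  2  3  4  5  6  7
 p  1  0  1  2  3  4  5  6
 a  2  1  1  2  3  4  5  6
 o  3  2  2  2  3  4  5  6
 j  4  3  3  3  3  4  5  6
 b  5  4  4  4  4  4  5  6
 l  6  5  5  5  5  5  5  6
 p  7  6  6  6  6  6  6  6
 c  8  7  7  7  7  7  7  7
 k  9  8  8  8  8  8  8  8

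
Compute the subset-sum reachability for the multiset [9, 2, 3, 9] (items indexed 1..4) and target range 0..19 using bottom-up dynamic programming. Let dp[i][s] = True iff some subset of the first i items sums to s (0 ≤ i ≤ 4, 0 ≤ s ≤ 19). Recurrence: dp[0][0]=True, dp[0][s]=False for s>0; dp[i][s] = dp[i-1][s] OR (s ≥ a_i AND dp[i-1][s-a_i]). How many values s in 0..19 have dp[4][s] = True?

i\s   0   1   2   3   4   5   6   7   8   9  10  11  12  13  14  15  16  17  18  19
  0   T   F   F   F   F   F   F   F   F   F   F   F   F   F   F   F   F   F   F   F
  1   T   F   F   F   F   F   F   F   F   T   F   F   F   F   F   F   F   F   F   F
  2   T   F   T   F   F   F   F   F   F   T   F   T   F   F   F   F   F   F   F   F
  3   T   F   T   T   F   T   F   F   F   T   F   T   T   F   T   F   F   F   F   F
  4   T   F   T   T   F   T   F   F   F   T   F   T   T   F   T   F   F   F   T   F

9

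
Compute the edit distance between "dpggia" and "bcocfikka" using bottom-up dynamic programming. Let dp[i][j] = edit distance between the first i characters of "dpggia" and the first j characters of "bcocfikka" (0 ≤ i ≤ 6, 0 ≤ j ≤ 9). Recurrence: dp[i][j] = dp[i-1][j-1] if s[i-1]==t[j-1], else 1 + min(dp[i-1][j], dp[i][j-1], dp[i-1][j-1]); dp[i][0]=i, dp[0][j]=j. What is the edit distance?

   ''  b  c  o  c  f  i  k  k  a
''  0  1  2  3  4  5  6  7  8  9
 d  1  1  2  3  4  5  6  7  8  9
 p  2  2  2  3  4  5  6  7  8  9
 g  3  3  3  3  4  5  6  7  8  9
 g  4  4  4  4  4  5  6  7  8  9
 i  5  5  5  5  5  5  5  6  7  8
 a  6  6  6  6  6  6  6  6  7  7

7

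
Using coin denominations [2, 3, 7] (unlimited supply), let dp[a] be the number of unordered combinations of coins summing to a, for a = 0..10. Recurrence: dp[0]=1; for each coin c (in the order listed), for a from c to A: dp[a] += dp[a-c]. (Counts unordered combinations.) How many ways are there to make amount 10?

after  coin     0     1     2     3     4     5     6     7     8     9    10
          2     1     0     1     0     1     0     1     0     1     0     1
          3     1     0     1     1     1     1     2     1     2     2     2
          7     1     0     1     1     1     1     2     2     2     3     3

3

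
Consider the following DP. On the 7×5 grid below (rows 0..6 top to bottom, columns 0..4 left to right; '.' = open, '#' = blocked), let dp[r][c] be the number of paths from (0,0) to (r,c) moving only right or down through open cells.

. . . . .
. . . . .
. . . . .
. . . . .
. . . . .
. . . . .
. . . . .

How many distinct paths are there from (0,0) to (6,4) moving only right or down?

r\c   0   1   2   3   4
  0   1   1   1   1   1
  1   1   2   3   4   5
  2   1   3   6  10  15
  3   1   4  10  20  35
  4   1   5  15  35  70
  5   1   6  21  56 126
  6   1   7  28  84 210

210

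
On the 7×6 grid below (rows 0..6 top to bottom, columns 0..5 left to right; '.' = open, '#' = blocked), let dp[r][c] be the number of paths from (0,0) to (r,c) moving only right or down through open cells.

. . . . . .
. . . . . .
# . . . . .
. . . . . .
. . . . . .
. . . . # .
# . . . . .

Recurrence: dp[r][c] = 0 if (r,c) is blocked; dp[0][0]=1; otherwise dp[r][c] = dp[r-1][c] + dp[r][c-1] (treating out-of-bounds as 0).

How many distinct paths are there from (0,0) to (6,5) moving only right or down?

154

r\c   0   1   2   3   4   5
  0   1   1   1   1   1   1
  1   1   2   3   4   5   6
  2   0   2   5   9  14  20
  3   0   2   7  16  30  50
  4   0   2   9  25  55 105
  5   0   2  11  36   0 105
  6   0   2  13  49  49 154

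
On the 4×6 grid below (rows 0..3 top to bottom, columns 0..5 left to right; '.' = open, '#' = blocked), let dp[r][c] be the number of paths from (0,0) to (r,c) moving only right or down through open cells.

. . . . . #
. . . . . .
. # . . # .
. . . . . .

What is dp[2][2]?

3

r\c   0   1   2   3   4   5
  0   1   1   1   1   1   0
  1   1   2   3   4   5   5
  2   1   0   3   7   0   5
  3   1   1   4  11  11  16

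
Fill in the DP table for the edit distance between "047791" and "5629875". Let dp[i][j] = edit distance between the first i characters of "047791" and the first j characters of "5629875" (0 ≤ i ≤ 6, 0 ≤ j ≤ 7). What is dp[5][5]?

   ''  5  6  2  9  8  7  5
''  0  1  2  3  4  5  6  7
 0  1  1  2  3  4  5  6  7
 4  2  2  2  3  4  5  6  7
 7  3  3  3  3  4  5  5  6
 7  4  4  4  4  4  5  5  6
 9  5  5  5  5  4  5  6  6
 1  6  6  6  6  5  5  6  7

5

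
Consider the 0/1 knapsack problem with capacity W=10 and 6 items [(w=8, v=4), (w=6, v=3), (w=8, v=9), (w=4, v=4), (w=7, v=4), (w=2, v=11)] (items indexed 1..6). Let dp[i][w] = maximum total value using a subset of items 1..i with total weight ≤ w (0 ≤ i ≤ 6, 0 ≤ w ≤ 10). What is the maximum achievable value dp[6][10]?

20

i\w   0   1   2   3   4   5   6   7   8   9  10
  0   0   0   0   0   0   0   0   0   0   0   0
  1   0   0   0   0   0   0   0   0   4   4   4
  2   0   0   0   0   0   0   3   3   4   4   4
  3   0   0   0   0   0   0   3   3   9   9   9
  4   0   0   0   0   4   4   4   4   9   9   9
  5   0   0   0   0   4   4   4   4   9   9   9
  6   0   0  11  11  11  11  15  15  15  15  20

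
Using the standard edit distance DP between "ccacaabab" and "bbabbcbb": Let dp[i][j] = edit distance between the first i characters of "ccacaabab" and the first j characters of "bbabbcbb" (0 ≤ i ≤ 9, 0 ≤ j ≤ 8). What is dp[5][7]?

5

   ''  b  b  a  b  b  c  b  b
''  0  1  2  3  4  5  6  7  8
 c  1  1  2  3  4  5  5  6  7
 c  2  2  2  3  4  5  5  6  7
 a  3  3  3  2  3  4  5  6  7
 c  4  4  4  3  3  4  4  5  6
 a  5  5  5  4  4  4  5  5  6
 a  6  6  6  5  5  5  5  6  6
 b  7  6  6  6  5  5  6  5  6
 a  8  7  7  6  6  6  6  6  6
 b  9  8  7  7  6  6  7  6  6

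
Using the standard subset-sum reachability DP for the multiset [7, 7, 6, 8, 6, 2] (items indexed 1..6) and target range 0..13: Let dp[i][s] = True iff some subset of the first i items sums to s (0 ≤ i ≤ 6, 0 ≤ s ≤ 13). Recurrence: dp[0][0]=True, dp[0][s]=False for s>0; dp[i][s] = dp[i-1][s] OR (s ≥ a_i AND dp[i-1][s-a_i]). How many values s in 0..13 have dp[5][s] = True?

i\s   0   1   2   3   4   5   6   7   8   9  10  11  12  13
  0   T   F   F   F   F   F   F   F   F   F   F   F   F   F
  1   T   F   F   F   F   F   F   T   F   F   F   F   F   F
  2   T   F   F   F   F   F   F   T   F   F   F   F   F   F
  3   T   F   F   F   F   F   T   T   F   F   F   F   F   T
  4   T   F   F   F   F   F   T   T   T   F   F   F   F   T
  5   T   F   F   F   F   F   T   T   T   F   F   F   T   T
  6   T   F   T   F   F   F   T   T   T   T   T   F   T   T

6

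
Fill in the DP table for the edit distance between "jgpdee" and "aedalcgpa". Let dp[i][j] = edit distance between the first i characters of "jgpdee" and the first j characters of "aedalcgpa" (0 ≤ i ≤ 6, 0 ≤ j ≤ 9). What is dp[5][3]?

   ''  a  e  d  a  l  c  g  p  a
''  0  1  2  3  4  5  6  7  8  9
 j  1  1  2  3  4  5  6  7  8  9
 g  2  2  2  3  4  5  6  6  7  8
 p  3  3  3  3  4  5  6  7  6  7
 d  4  4  4  3  4  5  6  7  7  7
 e  5  5  4  4  4  5  6  7  8  8
 e  6  6  5  5  5  5  6  7  8  9

4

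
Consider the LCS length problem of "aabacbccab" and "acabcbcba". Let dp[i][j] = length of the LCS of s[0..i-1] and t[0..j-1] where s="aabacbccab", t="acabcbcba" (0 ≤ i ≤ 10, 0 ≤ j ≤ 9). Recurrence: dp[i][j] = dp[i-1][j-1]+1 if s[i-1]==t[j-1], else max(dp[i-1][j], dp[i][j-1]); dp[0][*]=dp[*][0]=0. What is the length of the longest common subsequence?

   ''  a  c  a  b  c  b  c  b  a
''  0  0  0  0  0  0  0  0  0  0
 a  0  1  1  1  1  1  1  1  1  1
 a  0  1  1  2  2  2  2  2  2  2
 b  0  1  1  2  3  3  3  3  3  3
 a  0  1  1  2  3  3  3  3  3  4
 c  0  1  2  2  3  4  4  4  4  4
 b  0  1  2  2  3  4  5  5  5  5
 c  0  1  2  2  3  4  5  6  6  6
 c  0  1  2  2  3  4  5  6  6  6
 a  0  1  2  3  3  4  5  6  6  7
 b  0  1  2  3  4  4  5  6  7  7

7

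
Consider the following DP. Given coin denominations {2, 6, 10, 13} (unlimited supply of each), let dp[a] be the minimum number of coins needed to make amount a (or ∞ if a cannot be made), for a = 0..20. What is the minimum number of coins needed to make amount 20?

2

 a  0  1  2  3  4  5  6  7  8  9 10 11 12 13 14 15 16 17 18 19 20
dp  0  -  1  -  2  -  1  -  2  -  1  -  2  1  3  2  2  3  3  2  2
(- denotes ∞ / unreachable)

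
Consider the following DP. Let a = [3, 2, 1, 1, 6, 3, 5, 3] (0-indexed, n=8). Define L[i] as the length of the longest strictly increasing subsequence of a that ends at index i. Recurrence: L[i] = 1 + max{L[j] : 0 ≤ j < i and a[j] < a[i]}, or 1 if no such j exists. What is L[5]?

2

   i    0    1    2    3    4    5    6    7
a[i]    3    2    1    1    6    3    5    3
L[i]    1    1    1    1    2    2    3    2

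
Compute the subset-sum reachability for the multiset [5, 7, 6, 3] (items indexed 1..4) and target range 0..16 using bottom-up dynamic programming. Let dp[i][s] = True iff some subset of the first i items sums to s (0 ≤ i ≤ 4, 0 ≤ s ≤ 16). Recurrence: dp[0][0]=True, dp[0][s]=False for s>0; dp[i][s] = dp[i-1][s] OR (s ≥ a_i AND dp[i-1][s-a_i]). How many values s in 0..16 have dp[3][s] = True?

i\s   0   1   2   3   4   5   6   7   8   9  10  11  12  13  14  15  16
  0   T   F   F   F   F   F   F   F   F   F   F   F   F   F   F   F   F
  1   T   F   F   F   F   T   F   F   F   F   F   F   F   F   F   F   F
  2   T   F   F   F   F   T   F   T   F   F   F   F   T   F   F   F   F
  3   T   F   F   F   F   T   T   T   F   F   F   T   T   T   F   F   F
  4   T   F   F   T   F   T   T   T   T   T   T   T   T   T   T   T   T

7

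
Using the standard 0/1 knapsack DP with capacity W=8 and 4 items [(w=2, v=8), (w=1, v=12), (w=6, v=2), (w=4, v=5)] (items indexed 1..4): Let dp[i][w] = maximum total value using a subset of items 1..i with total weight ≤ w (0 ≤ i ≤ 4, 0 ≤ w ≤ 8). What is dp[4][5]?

i\w   0   1   2   3   4   5   6   7   8
  0   0   0   0   0   0   0   0   0   0
  1   0   0   8   8   8   8   8   8   8
  2   0  12  12  20  20  20  20  20  20
  3   0  12  12  20  20  20  20  20  20
  4   0  12  12  20  20  20  20  25  25

20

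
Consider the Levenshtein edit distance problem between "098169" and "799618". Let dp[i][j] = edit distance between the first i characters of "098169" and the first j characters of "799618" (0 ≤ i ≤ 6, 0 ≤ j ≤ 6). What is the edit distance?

   ''  7  9  9  6  1  8
''  0  1  2  3  4  5  6
 0  1  1  2  3  4  5  6
 9  2  2  1  2  3  4  5
 8  3  3  2  2  3  4  4
 1  4  4  3  3  3  3  4
 6  5  5  4  4  3  4  4
 9  6  6  5  4  4  4  5

5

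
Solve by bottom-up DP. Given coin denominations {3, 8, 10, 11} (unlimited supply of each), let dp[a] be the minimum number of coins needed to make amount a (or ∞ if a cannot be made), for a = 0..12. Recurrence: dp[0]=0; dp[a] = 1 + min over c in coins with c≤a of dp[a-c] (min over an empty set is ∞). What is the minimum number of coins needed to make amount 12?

 a  0  1  2  3  4  5  6  7  8  9 10 11 12
dp  0  -  -  1  -  -  2  -  1  3  1  1  4
(- denotes ∞ / unreachable)

4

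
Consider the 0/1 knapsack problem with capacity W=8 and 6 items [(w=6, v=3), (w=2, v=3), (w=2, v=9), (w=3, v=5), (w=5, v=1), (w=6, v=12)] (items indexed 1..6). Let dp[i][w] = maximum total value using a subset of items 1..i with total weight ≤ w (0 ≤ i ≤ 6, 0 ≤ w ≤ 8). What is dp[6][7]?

i\w   0   1   2   3   4   5   6   7   8
  0   0   0   0   0   0   0   0   0   0
  1   0   0   0   0   0   0   3   3   3
  2   0   0   3   3   3   3   3   3   6
  3   0   0   9   9  12  12  12  12  12
  4   0   0   9   9  12  14  14  17  17
  5   0   0   9   9  12  14  14  17  17
  6   0   0   9   9  12  14  14  17  21

17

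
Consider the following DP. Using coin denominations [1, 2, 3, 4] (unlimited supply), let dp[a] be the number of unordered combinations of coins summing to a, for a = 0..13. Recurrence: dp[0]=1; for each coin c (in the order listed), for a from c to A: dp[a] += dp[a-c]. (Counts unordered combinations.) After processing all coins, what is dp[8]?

15

after  coin     0     1     2     3     4     5     6     7     8     9    10    11    12    13
          1     1     1     1     1     1     1     1     1     1     1     1     1     1     1
          2     1     1     2     2     3     3     4     4     5     5     6     6     7     7
          3     1     1     2     3     4     5     7     8    10    12    14    16    19    21
          4     1     1     2     3     5     6     9    11    15    18    23    27    34    39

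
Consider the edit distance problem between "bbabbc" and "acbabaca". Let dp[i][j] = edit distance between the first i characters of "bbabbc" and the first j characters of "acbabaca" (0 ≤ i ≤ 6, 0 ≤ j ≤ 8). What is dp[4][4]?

3

   ''  a  c  b  a  b  a  c  a
''  0  1  2  3  4  5  6  7  8
 b  1  1  2  2  3  4  5  6  7
 b  2  2  2  2  3  3  4  5  6
 a  3  2  3  3  2  3  3  4  5
 b  4  3  3  3  3  2  3  4  5
 b  5  4  4  3  4  3  3  4  5
 c  6  5  4  4  4  4  4  3  4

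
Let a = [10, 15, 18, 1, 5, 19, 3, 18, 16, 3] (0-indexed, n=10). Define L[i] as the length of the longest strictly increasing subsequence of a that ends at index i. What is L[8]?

   i    0    1    2    3    4    5    6    7    8    9
a[i]   10   15   18    1    5   19    3   18   16    3
L[i]    1    2    3    1    2    4    2    3    3    2

3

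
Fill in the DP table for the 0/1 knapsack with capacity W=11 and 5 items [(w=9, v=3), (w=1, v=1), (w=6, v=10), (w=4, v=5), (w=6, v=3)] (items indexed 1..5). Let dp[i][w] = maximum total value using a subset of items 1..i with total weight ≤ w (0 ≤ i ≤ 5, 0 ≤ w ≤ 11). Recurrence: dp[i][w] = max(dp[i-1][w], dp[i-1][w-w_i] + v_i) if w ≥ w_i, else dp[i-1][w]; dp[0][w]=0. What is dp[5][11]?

i\w   0   1   2   3   4   5   6   7   8   9  10  11
  0   0   0   0   0   0   0   0   0   0   0   0   0
  1   0   0   0   0   0   0   0   0   0   3   3   3
  2   0   1   1   1   1   1   1   1   1   3   4   4
  3   0   1   1   1   1   1  10  11  11  11  11  11
  4   0   1   1   1   5   6  10  11  11  11  15  16
  5   0   1   1   1   5   6  10  11  11  11  15  16

16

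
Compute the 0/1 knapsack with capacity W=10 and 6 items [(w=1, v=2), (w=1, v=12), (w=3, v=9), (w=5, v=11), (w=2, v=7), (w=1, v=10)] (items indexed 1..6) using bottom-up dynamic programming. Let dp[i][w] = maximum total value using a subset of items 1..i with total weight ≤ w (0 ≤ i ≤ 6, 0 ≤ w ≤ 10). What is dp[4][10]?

34

i\w   0   1   2   3   4   5   6   7   8   9  10
  0   0   0   0   0   0   0   0   0   0   0   0
  1   0   2   2   2   2   2   2   2   2   2   2
  2   0  12  14  14  14  14  14  14  14  14  14
  3   0  12  14  14  21  23  23  23  23  23  23
  4   0  12  14  14  21  23  23  25  25  32  34
  5   0  12  14  19  21  23  28  30  30  32  34
  6   0  12  22  24  29  31  33  38  40  40  42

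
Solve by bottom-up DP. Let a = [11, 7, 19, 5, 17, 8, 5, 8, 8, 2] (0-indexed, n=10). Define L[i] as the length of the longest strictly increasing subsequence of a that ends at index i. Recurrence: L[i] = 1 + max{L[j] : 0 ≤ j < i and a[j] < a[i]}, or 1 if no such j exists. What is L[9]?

   i    0    1    2    3    4    5    6    7    8    9
a[i]   11    7   19    5   17    8    5    8    8    2
L[i]    1    1    2    1    2    2    1    2    2    1

1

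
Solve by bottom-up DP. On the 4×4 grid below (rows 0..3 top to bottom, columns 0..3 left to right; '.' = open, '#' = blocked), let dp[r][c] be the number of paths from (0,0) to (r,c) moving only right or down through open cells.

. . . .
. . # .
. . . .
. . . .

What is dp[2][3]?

r\c   0   1   2   3
  0   1   1   1   1
  1   1   2   0   1
  2   1   3   3   4
  3   1   4   7  11

4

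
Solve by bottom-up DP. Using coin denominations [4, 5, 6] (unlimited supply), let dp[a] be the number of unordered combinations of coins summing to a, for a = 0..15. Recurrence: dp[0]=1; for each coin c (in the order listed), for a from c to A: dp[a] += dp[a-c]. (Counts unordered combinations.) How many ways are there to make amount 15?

after  coin     0     1     2     3     4     5     6     7     8     9    10    11    12    13    14    15
          4     1     0     0     0     1     0     0     0     1     0     0     0     1     0     0     0
          5     1     0     0     0     1     1     0     0     1     1     1     0     1     1     1     1
          6     1     0     0     0     1     1     1     0     1     1     2     1     2     1     2     2

2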